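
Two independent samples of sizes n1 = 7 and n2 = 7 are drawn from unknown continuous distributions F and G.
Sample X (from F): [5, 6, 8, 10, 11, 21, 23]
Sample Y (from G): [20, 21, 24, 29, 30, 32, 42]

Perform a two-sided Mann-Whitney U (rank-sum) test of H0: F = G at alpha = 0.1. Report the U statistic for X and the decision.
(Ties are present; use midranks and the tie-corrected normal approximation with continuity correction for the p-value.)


Step 1: Combine and sort all 14 observations; assign midranks.
sorted (value, group): (5,X), (6,X), (8,X), (10,X), (11,X), (20,Y), (21,X), (21,Y), (23,X), (24,Y), (29,Y), (30,Y), (32,Y), (42,Y)
ranks: 5->1, 6->2, 8->3, 10->4, 11->5, 20->6, 21->7.5, 21->7.5, 23->9, 24->10, 29->11, 30->12, 32->13, 42->14
Step 2: Rank sum for X: R1 = 1 + 2 + 3 + 4 + 5 + 7.5 + 9 = 31.5.
Step 3: U_X = R1 - n1(n1+1)/2 = 31.5 - 7*8/2 = 31.5 - 28 = 3.5.
       U_Y = n1*n2 - U_X = 49 - 3.5 = 45.5.
Step 4: Ties are present, so use the tie-corrected normal approximation (with continuity correction) for the p-value.
Step 5: p-value = 0.008734; compare to alpha = 0.1. reject H0.

U_X = 3.5, p = 0.008734, reject H0 at alpha = 0.1.


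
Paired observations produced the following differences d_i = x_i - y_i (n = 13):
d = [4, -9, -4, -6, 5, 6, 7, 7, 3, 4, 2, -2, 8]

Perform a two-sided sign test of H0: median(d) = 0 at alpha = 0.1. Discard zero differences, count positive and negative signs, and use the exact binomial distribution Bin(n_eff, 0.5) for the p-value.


Step 1: Discard zero differences. Original n = 13; n_eff = number of nonzero differences = 13.
Nonzero differences (with sign): +4, -9, -4, -6, +5, +6, +7, +7, +3, +4, +2, -2, +8
Step 2: Count signs: positive = 9, negative = 4.
Step 3: Under H0: P(positive) = 0.5, so the number of positives S ~ Bin(13, 0.5).
Step 4: Two-sided exact p-value = sum of Bin(13,0.5) probabilities at or below the observed probability = 0.266846.
Step 5: alpha = 0.1. fail to reject H0.

n_eff = 13, pos = 9, neg = 4, p = 0.266846, fail to reject H0.


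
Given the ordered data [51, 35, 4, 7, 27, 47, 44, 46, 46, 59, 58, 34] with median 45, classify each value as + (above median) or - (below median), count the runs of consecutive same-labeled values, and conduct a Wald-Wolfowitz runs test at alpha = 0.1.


Step 1: Compute median = 45; label A = above, B = below.
Labels in order: ABBBBABAAAAB  (n_A = 6, n_B = 6)
Step 2: Count runs R = 6.
Step 3: Under H0 (random ordering), E[R] = 2*n_A*n_B/(n_A+n_B) + 1 = 2*6*6/12 + 1 = 7.0000.
        Var[R] = 2*n_A*n_B*(2*n_A*n_B - n_A - n_B) / ((n_A+n_B)^2 * (n_A+n_B-1)) = 4320/1584 = 2.7273.
        SD[R] = 1.6514.
Step 4: Continuity-corrected z = (R + 0.5 - E[R]) / SD[R] = (6 + 0.5 - 7.0000) / 1.6514 = -0.3028.
Step 5: Two-sided p-value via normal approximation = 2*(1 - Phi(|z|)) = 0.762069.
Step 6: alpha = 0.1. fail to reject H0.

R = 6, z = -0.3028, p = 0.762069, fail to reject H0.


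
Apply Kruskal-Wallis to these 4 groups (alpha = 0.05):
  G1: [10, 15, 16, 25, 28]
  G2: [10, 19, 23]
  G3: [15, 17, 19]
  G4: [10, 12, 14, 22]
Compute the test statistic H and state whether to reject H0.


Step 1: Combine all N = 15 observations and assign midranks.
sorted (value, group, rank): (10,G1,2), (10,G2,2), (10,G4,2), (12,G4,4), (14,G4,5), (15,G1,6.5), (15,G3,6.5), (16,G1,8), (17,G3,9), (19,G2,10.5), (19,G3,10.5), (22,G4,12), (23,G2,13), (25,G1,14), (28,G1,15)
Step 2: Sum ranks within each group.
R_1 = 45.5 (n_1 = 5)
R_2 = 25.5 (n_2 = 3)
R_3 = 26 (n_3 = 3)
R_4 = 23 (n_4 = 4)
Step 3: H = 12/(N(N+1)) * sum(R_i^2/n_i) - 3(N+1)
     = 12/(15*16) * (45.5^2/5 + 25.5^2/3 + 26^2/3 + 23^2/4) - 3*16
     = 0.050000 * 988.383 - 48
     = 1.419167.
Step 4: Ties present; correction factor C = 1 - 36/(15^3 - 15) = 0.989286. Corrected H = 1.419167 / 0.989286 = 1.434537.
Step 5: Under H0, H ~ chi^2(3); p-value = 0.697459.
Step 6: alpha = 0.05. fail to reject H0.

H = 1.4345, df = 3, p = 0.697459, fail to reject H0.


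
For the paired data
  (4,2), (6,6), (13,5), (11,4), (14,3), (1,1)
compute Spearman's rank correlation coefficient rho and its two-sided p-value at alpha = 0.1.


Step 1: Rank x and y separately (midranks; no ties here).
rank(x): 4->2, 6->3, 13->5, 11->4, 14->6, 1->1
rank(y): 2->2, 6->6, 5->5, 4->4, 3->3, 1->1
Step 2: d_i = R_x(i) - R_y(i); compute d_i^2.
  (2-2)^2=0, (3-6)^2=9, (5-5)^2=0, (4-4)^2=0, (6-3)^2=9, (1-1)^2=0
sum(d^2) = 18.
Step 3: rho = 1 - 6*18 / (6*(6^2 - 1)) = 1 - 108/210 = 0.485714.
Step 4: Under H0, t = rho * sqrt((n-2)/(1-rho^2)) = 1.1113 ~ t(4).
Step 5: Two-sided p-value from the t-distribution with 4 df = 0.328723.
Step 6: alpha = 0.1. fail to reject H0.

rho = 0.4857, p = 0.328723, fail to reject H0 at alpha = 0.1.


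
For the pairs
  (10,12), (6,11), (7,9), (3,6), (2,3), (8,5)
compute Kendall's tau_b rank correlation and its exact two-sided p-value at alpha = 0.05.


Step 1: Enumerate the 15 unordered pairs (i,j) with i<j and classify each by sign(x_j-x_i) * sign(y_j-y_i).
  (1,2):dx=-4,dy=-1->C; (1,3):dx=-3,dy=-3->C; (1,4):dx=-7,dy=-6->C; (1,5):dx=-8,dy=-9->C
  (1,6):dx=-2,dy=-7->C; (2,3):dx=+1,dy=-2->D; (2,4):dx=-3,dy=-5->C; (2,5):dx=-4,dy=-8->C
  (2,6):dx=+2,dy=-6->D; (3,4):dx=-4,dy=-3->C; (3,5):dx=-5,dy=-6->C; (3,6):dx=+1,dy=-4->D
  (4,5):dx=-1,dy=-3->C; (4,6):dx=+5,dy=-1->D; (5,6):dx=+6,dy=+2->C
Step 2: C = 11, D = 4, total pairs = 15.
Step 3: tau = (C - D)/(n(n-1)/2) = (11 - 4)/15 = 0.466667.
Step 4: Exact two-sided p-value (enumerate n! = 720 permutations of y under H0): p = 0.272222.
Step 5: alpha = 0.05. fail to reject H0.

tau_b = 0.4667 (C=11, D=4), p = 0.272222, fail to reject H0.


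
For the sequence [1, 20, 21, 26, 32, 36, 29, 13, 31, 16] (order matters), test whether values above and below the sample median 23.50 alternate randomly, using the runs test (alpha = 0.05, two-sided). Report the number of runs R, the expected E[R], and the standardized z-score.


Step 1: Compute median = 23.50; label A = above, B = below.
Labels in order: BBBAAAABAB  (n_A = 5, n_B = 5)
Step 2: Count runs R = 5.
Step 3: Under H0 (random ordering), E[R] = 2*n_A*n_B/(n_A+n_B) + 1 = 2*5*5/10 + 1 = 6.0000.
        Var[R] = 2*n_A*n_B*(2*n_A*n_B - n_A - n_B) / ((n_A+n_B)^2 * (n_A+n_B-1)) = 2000/900 = 2.2222.
        SD[R] = 1.4907.
Step 4: Continuity-corrected z = (R + 0.5 - E[R]) / SD[R] = (5 + 0.5 - 6.0000) / 1.4907 = -0.3354.
Step 5: Two-sided p-value via normal approximation = 2*(1 - Phi(|z|)) = 0.737316.
Step 6: alpha = 0.05. fail to reject H0.

R = 5, z = -0.3354, p = 0.737316, fail to reject H0.


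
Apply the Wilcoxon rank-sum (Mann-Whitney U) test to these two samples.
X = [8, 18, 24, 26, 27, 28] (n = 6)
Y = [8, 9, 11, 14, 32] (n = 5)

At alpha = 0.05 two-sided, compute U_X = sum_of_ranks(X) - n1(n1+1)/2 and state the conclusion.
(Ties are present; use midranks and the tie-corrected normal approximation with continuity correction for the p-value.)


Step 1: Combine and sort all 11 observations; assign midranks.
sorted (value, group): (8,X), (8,Y), (9,Y), (11,Y), (14,Y), (18,X), (24,X), (26,X), (27,X), (28,X), (32,Y)
ranks: 8->1.5, 8->1.5, 9->3, 11->4, 14->5, 18->6, 24->7, 26->8, 27->9, 28->10, 32->11
Step 2: Rank sum for X: R1 = 1.5 + 6 + 7 + 8 + 9 + 10 = 41.5.
Step 3: U_X = R1 - n1(n1+1)/2 = 41.5 - 6*7/2 = 41.5 - 21 = 20.5.
       U_Y = n1*n2 - U_X = 30 - 20.5 = 9.5.
Step 4: Ties are present, so use the tie-corrected normal approximation (with continuity correction) for the p-value.
Step 5: p-value = 0.360216; compare to alpha = 0.05. fail to reject H0.

U_X = 20.5, p = 0.360216, fail to reject H0 at alpha = 0.05.


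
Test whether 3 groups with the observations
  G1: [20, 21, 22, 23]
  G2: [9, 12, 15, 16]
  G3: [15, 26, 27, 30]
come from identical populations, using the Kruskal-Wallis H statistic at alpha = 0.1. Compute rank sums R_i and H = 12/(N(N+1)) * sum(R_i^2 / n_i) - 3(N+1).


Step 1: Combine all N = 12 observations and assign midranks.
sorted (value, group, rank): (9,G2,1), (12,G2,2), (15,G2,3.5), (15,G3,3.5), (16,G2,5), (20,G1,6), (21,G1,7), (22,G1,8), (23,G1,9), (26,G3,10), (27,G3,11), (30,G3,12)
Step 2: Sum ranks within each group.
R_1 = 30 (n_1 = 4)
R_2 = 11.5 (n_2 = 4)
R_3 = 36.5 (n_3 = 4)
Step 3: H = 12/(N(N+1)) * sum(R_i^2/n_i) - 3(N+1)
     = 12/(12*13) * (30^2/4 + 11.5^2/4 + 36.5^2/4) - 3*13
     = 0.076923 * 591.125 - 39
     = 6.471154.
Step 4: Ties present; correction factor C = 1 - 6/(12^3 - 12) = 0.996503. Corrected H = 6.471154 / 0.996503 = 6.493860.
Step 5: Under H0, H ~ chi^2(2); p-value = 0.038893.
Step 6: alpha = 0.1. reject H0.

H = 6.4939, df = 2, p = 0.038893, reject H0.


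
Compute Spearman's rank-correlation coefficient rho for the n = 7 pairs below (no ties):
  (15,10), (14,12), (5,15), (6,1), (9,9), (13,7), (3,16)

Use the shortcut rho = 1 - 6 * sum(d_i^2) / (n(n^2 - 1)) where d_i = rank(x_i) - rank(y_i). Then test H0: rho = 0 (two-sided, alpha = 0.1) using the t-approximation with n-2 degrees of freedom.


Step 1: Rank x and y separately (midranks; no ties here).
rank(x): 15->7, 14->6, 5->2, 6->3, 9->4, 13->5, 3->1
rank(y): 10->4, 12->5, 15->6, 1->1, 9->3, 7->2, 16->7
Step 2: d_i = R_x(i) - R_y(i); compute d_i^2.
  (7-4)^2=9, (6-5)^2=1, (2-6)^2=16, (3-1)^2=4, (4-3)^2=1, (5-2)^2=9, (1-7)^2=36
sum(d^2) = 76.
Step 3: rho = 1 - 6*76 / (7*(7^2 - 1)) = 1 - 456/336 = -0.357143.
Step 4: Under H0, t = rho * sqrt((n-2)/(1-rho^2)) = -0.8550 ~ t(5).
Step 5: Two-sided p-value from the t-distribution with 5 df = 0.431611.
Step 6: alpha = 0.1. fail to reject H0.

rho = -0.3571, p = 0.431611, fail to reject H0 at alpha = 0.1.


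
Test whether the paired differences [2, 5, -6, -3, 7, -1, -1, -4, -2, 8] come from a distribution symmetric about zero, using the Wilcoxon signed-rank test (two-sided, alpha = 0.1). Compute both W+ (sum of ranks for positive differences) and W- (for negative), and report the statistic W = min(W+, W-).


Step 1: Drop any zero differences (none here) and take |d_i|.
|d| = [2, 5, 6, 3, 7, 1, 1, 4, 2, 8]
Step 2: Midrank |d_i| (ties get averaged ranks).
ranks: |2|->3.5, |5|->7, |6|->8, |3|->5, |7|->9, |1|->1.5, |1|->1.5, |4|->6, |2|->3.5, |8|->10
Step 3: Attach original signs; sum ranks with positive sign and with negative sign.
W+ = 3.5 + 7 + 9 + 10 = 29.5
W- = 8 + 5 + 1.5 + 1.5 + 6 + 3.5 = 25.5
(Check: W+ + W- = 55 should equal n(n+1)/2 = 55.)
Step 4: Test statistic W = min(W+, W-) = 25.5.
Step 5: Ties in |d|, so use the tie-corrected normal approximation.
        E[W] = n(n+1)/4 = 10*11/4 = 27.5.
        Tie groups: |d|=1 (t=2), |d|=2 (t=2); sum(t^3 - t) = 12.
        Var[W] = n(n+1)(2n+1)/24 - sum(t^3-t)/48 = 2310/24 - 12/48 = 96.
        z = (W - E[W]) / sqrt(Var[W]) = (25.5 - 27.5) / 9.7980 = -0.2041.
        Two-sided p = 2*Phi(z) = 0.838256.
Step 6: alpha = 0.1. fail to reject H0.

W+ = 29.5, W- = 25.5, W = min = 25.5, p = 0.838256, fail to reject H0.


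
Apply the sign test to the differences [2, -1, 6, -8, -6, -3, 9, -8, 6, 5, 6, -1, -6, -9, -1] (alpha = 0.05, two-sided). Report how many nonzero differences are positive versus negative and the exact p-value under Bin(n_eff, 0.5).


Step 1: Discard zero differences. Original n = 15; n_eff = number of nonzero differences = 15.
Nonzero differences (with sign): +2, -1, +6, -8, -6, -3, +9, -8, +6, +5, +6, -1, -6, -9, -1
Step 2: Count signs: positive = 6, negative = 9.
Step 3: Under H0: P(positive) = 0.5, so the number of positives S ~ Bin(15, 0.5).
Step 4: Two-sided exact p-value = sum of Bin(15,0.5) probabilities at or below the observed probability = 0.607239.
Step 5: alpha = 0.05. fail to reject H0.

n_eff = 15, pos = 6, neg = 9, p = 0.607239, fail to reject H0.


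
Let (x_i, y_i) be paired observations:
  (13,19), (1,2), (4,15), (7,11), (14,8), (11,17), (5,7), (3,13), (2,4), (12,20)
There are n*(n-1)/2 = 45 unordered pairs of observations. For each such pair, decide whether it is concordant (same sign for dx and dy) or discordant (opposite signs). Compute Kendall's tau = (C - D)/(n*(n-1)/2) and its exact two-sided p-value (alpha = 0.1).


Step 1: Enumerate the 45 unordered pairs (i,j) with i<j and classify each by sign(x_j-x_i) * sign(y_j-y_i).
  (1,2):dx=-12,dy=-17->C; (1,3):dx=-9,dy=-4->C; (1,4):dx=-6,dy=-8->C; (1,5):dx=+1,dy=-11->D
  (1,6):dx=-2,dy=-2->C; (1,7):dx=-8,dy=-12->C; (1,8):dx=-10,dy=-6->C; (1,9):dx=-11,dy=-15->C
  (1,10):dx=-1,dy=+1->D; (2,3):dx=+3,dy=+13->C; (2,4):dx=+6,dy=+9->C; (2,5):dx=+13,dy=+6->C
  (2,6):dx=+10,dy=+15->C; (2,7):dx=+4,dy=+5->C; (2,8):dx=+2,dy=+11->C; (2,9):dx=+1,dy=+2->C
  (2,10):dx=+11,dy=+18->C; (3,4):dx=+3,dy=-4->D; (3,5):dx=+10,dy=-7->D; (3,6):dx=+7,dy=+2->C
  (3,7):dx=+1,dy=-8->D; (3,8):dx=-1,dy=-2->C; (3,9):dx=-2,dy=-11->C; (3,10):dx=+8,dy=+5->C
  (4,5):dx=+7,dy=-3->D; (4,6):dx=+4,dy=+6->C; (4,7):dx=-2,dy=-4->C; (4,8):dx=-4,dy=+2->D
  (4,9):dx=-5,dy=-7->C; (4,10):dx=+5,dy=+9->C; (5,6):dx=-3,dy=+9->D; (5,7):dx=-9,dy=-1->C
  (5,8):dx=-11,dy=+5->D; (5,9):dx=-12,dy=-4->C; (5,10):dx=-2,dy=+12->D; (6,7):dx=-6,dy=-10->C
  (6,8):dx=-8,dy=-4->C; (6,9):dx=-9,dy=-13->C; (6,10):dx=+1,dy=+3->C; (7,8):dx=-2,dy=+6->D
  (7,9):dx=-3,dy=-3->C; (7,10):dx=+7,dy=+13->C; (8,9):dx=-1,dy=-9->C; (8,10):dx=+9,dy=+7->C
  (9,10):dx=+10,dy=+16->C
Step 2: C = 34, D = 11, total pairs = 45.
Step 3: tau = (C - D)/(n(n-1)/2) = (34 - 11)/45 = 0.511111.
Step 4: Exact two-sided p-value (enumerate n! = 3628800 permutations of y under H0): p = 0.046623.
Step 5: alpha = 0.1. reject H0.

tau_b = 0.5111 (C=34, D=11), p = 0.046623, reject H0.


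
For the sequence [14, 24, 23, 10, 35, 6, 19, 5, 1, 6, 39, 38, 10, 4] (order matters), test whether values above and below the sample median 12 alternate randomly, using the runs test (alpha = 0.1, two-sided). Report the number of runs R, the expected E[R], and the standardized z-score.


Step 1: Compute median = 12; label A = above, B = below.
Labels in order: AAABABABBBAABB  (n_A = 7, n_B = 7)
Step 2: Count runs R = 8.
Step 3: Under H0 (random ordering), E[R] = 2*n_A*n_B/(n_A+n_B) + 1 = 2*7*7/14 + 1 = 8.0000.
        Var[R] = 2*n_A*n_B*(2*n_A*n_B - n_A - n_B) / ((n_A+n_B)^2 * (n_A+n_B-1)) = 8232/2548 = 3.2308.
        SD[R] = 1.7974.
Step 4: R = E[R], so z = 0 with no continuity correction.
Step 5: Two-sided p-value via normal approximation = 2*(1 - Phi(|z|)) = 1.000000.
Step 6: alpha = 0.1. fail to reject H0.

R = 8, z = 0.0000, p = 1.000000, fail to reject H0.


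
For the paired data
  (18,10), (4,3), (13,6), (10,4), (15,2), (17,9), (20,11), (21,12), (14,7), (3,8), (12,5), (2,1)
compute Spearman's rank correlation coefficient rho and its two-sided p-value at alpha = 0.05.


Step 1: Rank x and y separately (midranks; no ties here).
rank(x): 18->10, 4->3, 13->6, 10->4, 15->8, 17->9, 20->11, 21->12, 14->7, 3->2, 12->5, 2->1
rank(y): 10->10, 3->3, 6->6, 4->4, 2->2, 9->9, 11->11, 12->12, 7->7, 8->8, 5->5, 1->1
Step 2: d_i = R_x(i) - R_y(i); compute d_i^2.
  (10-10)^2=0, (3-3)^2=0, (6-6)^2=0, (4-4)^2=0, (8-2)^2=36, (9-9)^2=0, (11-11)^2=0, (12-12)^2=0, (7-7)^2=0, (2-8)^2=36, (5-5)^2=0, (1-1)^2=0
sum(d^2) = 72.
Step 3: rho = 1 - 6*72 / (12*(12^2 - 1)) = 1 - 432/1716 = 0.748252.
Step 4: Under H0, t = rho * sqrt((n-2)/(1-rho^2)) = 3.5667 ~ t(10).
Step 5: Two-sided p-value from the t-distribution with 10 df = 0.005124.
Step 6: alpha = 0.05. reject H0.

rho = 0.7483, p = 0.005124, reject H0 at alpha = 0.05.


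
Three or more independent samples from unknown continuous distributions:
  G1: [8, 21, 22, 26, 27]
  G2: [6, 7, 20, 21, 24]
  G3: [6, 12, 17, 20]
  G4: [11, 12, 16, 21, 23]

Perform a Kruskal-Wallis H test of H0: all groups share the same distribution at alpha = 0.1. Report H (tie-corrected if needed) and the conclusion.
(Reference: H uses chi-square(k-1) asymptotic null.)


Step 1: Combine all N = 19 observations and assign midranks.
sorted (value, group, rank): (6,G2,1.5), (6,G3,1.5), (7,G2,3), (8,G1,4), (11,G4,5), (12,G3,6.5), (12,G4,6.5), (16,G4,8), (17,G3,9), (20,G2,10.5), (20,G3,10.5), (21,G1,13), (21,G2,13), (21,G4,13), (22,G1,15), (23,G4,16), (24,G2,17), (26,G1,18), (27,G1,19)
Step 2: Sum ranks within each group.
R_1 = 69 (n_1 = 5)
R_2 = 45 (n_2 = 5)
R_3 = 27.5 (n_3 = 4)
R_4 = 48.5 (n_4 = 5)
Step 3: H = 12/(N(N+1)) * sum(R_i^2/n_i) - 3(N+1)
     = 12/(19*20) * (69^2/5 + 45^2/5 + 27.5^2/4 + 48.5^2/5) - 3*20
     = 0.031579 * 2016.71 - 60
     = 3.685658.
Step 4: Ties present; correction factor C = 1 - 42/(19^3 - 19) = 0.993860. Corrected H = 3.685658 / 0.993860 = 3.708429.
Step 5: Under H0, H ~ chi^2(3); p-value = 0.294719.
Step 6: alpha = 0.1. fail to reject H0.

H = 3.7084, df = 3, p = 0.294719, fail to reject H0.


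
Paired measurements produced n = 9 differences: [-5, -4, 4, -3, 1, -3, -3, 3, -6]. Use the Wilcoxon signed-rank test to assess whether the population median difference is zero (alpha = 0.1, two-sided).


Step 1: Drop any zero differences (none here) and take |d_i|.
|d| = [5, 4, 4, 3, 1, 3, 3, 3, 6]
Step 2: Midrank |d_i| (ties get averaged ranks).
ranks: |5|->8, |4|->6.5, |4|->6.5, |3|->3.5, |1|->1, |3|->3.5, |3|->3.5, |3|->3.5, |6|->9
Step 3: Attach original signs; sum ranks with positive sign and with negative sign.
W+ = 6.5 + 1 + 3.5 = 11
W- = 8 + 6.5 + 3.5 + 3.5 + 3.5 + 9 = 34
(Check: W+ + W- = 45 should equal n(n+1)/2 = 45.)
Step 4: Test statistic W = min(W+, W-) = 11.
Step 5: Ties in |d|, so use the tie-corrected normal approximation.
        E[W] = n(n+1)/4 = 9*10/4 = 22.5.
        Tie groups: |d|=3 (t=4), |d|=4 (t=2); sum(t^3 - t) = 66.
        Var[W] = n(n+1)(2n+1)/24 - sum(t^3-t)/48 = 1710/24 - 66/48 = 69.875.
        z = (W - E[W]) / sqrt(Var[W]) = (11 - 22.5) / 8.3591 = -1.3757.
        Two-sided p = 2*Phi(z) = 0.168902.
Step 6: alpha = 0.1. fail to reject H0.

W+ = 11, W- = 34, W = min = 11, p = 0.168902, fail to reject H0.


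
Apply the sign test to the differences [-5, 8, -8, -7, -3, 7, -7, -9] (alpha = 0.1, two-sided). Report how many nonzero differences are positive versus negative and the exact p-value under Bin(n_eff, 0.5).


Step 1: Discard zero differences. Original n = 8; n_eff = number of nonzero differences = 8.
Nonzero differences (with sign): -5, +8, -8, -7, -3, +7, -7, -9
Step 2: Count signs: positive = 2, negative = 6.
Step 3: Under H0: P(positive) = 0.5, so the number of positives S ~ Bin(8, 0.5).
Step 4: Two-sided exact p-value = sum of Bin(8,0.5) probabilities at or below the observed probability = 0.289062.
Step 5: alpha = 0.1. fail to reject H0.

n_eff = 8, pos = 2, neg = 6, p = 0.289062, fail to reject H0.


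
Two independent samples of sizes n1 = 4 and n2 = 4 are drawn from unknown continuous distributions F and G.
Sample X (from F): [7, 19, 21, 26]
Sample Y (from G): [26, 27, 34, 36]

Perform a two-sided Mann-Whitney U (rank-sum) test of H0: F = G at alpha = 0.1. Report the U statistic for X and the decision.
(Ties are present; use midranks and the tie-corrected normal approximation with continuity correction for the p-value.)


Step 1: Combine and sort all 8 observations; assign midranks.
sorted (value, group): (7,X), (19,X), (21,X), (26,X), (26,Y), (27,Y), (34,Y), (36,Y)
ranks: 7->1, 19->2, 21->3, 26->4.5, 26->4.5, 27->6, 34->7, 36->8
Step 2: Rank sum for X: R1 = 1 + 2 + 3 + 4.5 = 10.5.
Step 3: U_X = R1 - n1(n1+1)/2 = 10.5 - 4*5/2 = 10.5 - 10 = 0.5.
       U_Y = n1*n2 - U_X = 16 - 0.5 = 15.5.
Step 4: Ties are present, so use the tie-corrected normal approximation (with continuity correction) for the p-value.
Step 5: p-value = 0.042066; compare to alpha = 0.1. reject H0.

U_X = 0.5, p = 0.042066, reject H0 at alpha = 0.1.


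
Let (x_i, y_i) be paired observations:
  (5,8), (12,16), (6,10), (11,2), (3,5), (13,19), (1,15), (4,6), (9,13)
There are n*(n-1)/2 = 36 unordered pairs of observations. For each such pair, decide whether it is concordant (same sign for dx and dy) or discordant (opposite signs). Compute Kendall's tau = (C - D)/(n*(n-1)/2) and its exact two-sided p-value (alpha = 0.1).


Step 1: Enumerate the 36 unordered pairs (i,j) with i<j and classify each by sign(x_j-x_i) * sign(y_j-y_i).
  (1,2):dx=+7,dy=+8->C; (1,3):dx=+1,dy=+2->C; (1,4):dx=+6,dy=-6->D; (1,5):dx=-2,dy=-3->C
  (1,6):dx=+8,dy=+11->C; (1,7):dx=-4,dy=+7->D; (1,8):dx=-1,dy=-2->C; (1,9):dx=+4,dy=+5->C
  (2,3):dx=-6,dy=-6->C; (2,4):dx=-1,dy=-14->C; (2,5):dx=-9,dy=-11->C; (2,6):dx=+1,dy=+3->C
  (2,7):dx=-11,dy=-1->C; (2,8):dx=-8,dy=-10->C; (2,9):dx=-3,dy=-3->C; (3,4):dx=+5,dy=-8->D
  (3,5):dx=-3,dy=-5->C; (3,6):dx=+7,dy=+9->C; (3,7):dx=-5,dy=+5->D; (3,8):dx=-2,dy=-4->C
  (3,9):dx=+3,dy=+3->C; (4,5):dx=-8,dy=+3->D; (4,6):dx=+2,dy=+17->C; (4,7):dx=-10,dy=+13->D
  (4,8):dx=-7,dy=+4->D; (4,9):dx=-2,dy=+11->D; (5,6):dx=+10,dy=+14->C; (5,7):dx=-2,dy=+10->D
  (5,8):dx=+1,dy=+1->C; (5,9):dx=+6,dy=+8->C; (6,7):dx=-12,dy=-4->C; (6,8):dx=-9,dy=-13->C
  (6,9):dx=-4,dy=-6->C; (7,8):dx=+3,dy=-9->D; (7,9):dx=+8,dy=-2->D; (8,9):dx=+5,dy=+7->C
Step 2: C = 25, D = 11, total pairs = 36.
Step 3: tau = (C - D)/(n(n-1)/2) = (25 - 11)/36 = 0.388889.
Step 4: Exact two-sided p-value (enumerate n! = 362880 permutations of y under H0): p = 0.180181.
Step 5: alpha = 0.1. fail to reject H0.

tau_b = 0.3889 (C=25, D=11), p = 0.180181, fail to reject H0.


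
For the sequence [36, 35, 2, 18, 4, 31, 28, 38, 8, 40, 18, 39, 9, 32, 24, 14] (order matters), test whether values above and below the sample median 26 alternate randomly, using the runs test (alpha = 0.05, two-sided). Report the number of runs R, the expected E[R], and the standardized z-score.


Step 1: Compute median = 26; label A = above, B = below.
Labels in order: AABBBAAABABABABB  (n_A = 8, n_B = 8)
Step 2: Count runs R = 10.
Step 3: Under H0 (random ordering), E[R] = 2*n_A*n_B/(n_A+n_B) + 1 = 2*8*8/16 + 1 = 9.0000.
        Var[R] = 2*n_A*n_B*(2*n_A*n_B - n_A - n_B) / ((n_A+n_B)^2 * (n_A+n_B-1)) = 14336/3840 = 3.7333.
        SD[R] = 1.9322.
Step 4: Continuity-corrected z = (R - 0.5 - E[R]) / SD[R] = (10 - 0.5 - 9.0000) / 1.9322 = 0.2588.
Step 5: Two-sided p-value via normal approximation = 2*(1 - Phi(|z|)) = 0.795809.
Step 6: alpha = 0.05. fail to reject H0.

R = 10, z = 0.2588, p = 0.795809, fail to reject H0.


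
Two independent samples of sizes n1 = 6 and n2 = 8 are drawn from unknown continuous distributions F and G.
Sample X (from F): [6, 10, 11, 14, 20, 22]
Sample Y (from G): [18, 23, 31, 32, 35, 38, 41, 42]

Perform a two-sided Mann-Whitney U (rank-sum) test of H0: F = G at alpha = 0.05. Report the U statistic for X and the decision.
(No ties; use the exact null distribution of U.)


Step 1: Combine and sort all 14 observations; assign midranks.
sorted (value, group): (6,X), (10,X), (11,X), (14,X), (18,Y), (20,X), (22,X), (23,Y), (31,Y), (32,Y), (35,Y), (38,Y), (41,Y), (42,Y)
ranks: 6->1, 10->2, 11->3, 14->4, 18->5, 20->6, 22->7, 23->8, 31->9, 32->10, 35->11, 38->12, 41->13, 42->14
Step 2: Rank sum for X: R1 = 1 + 2 + 3 + 4 + 6 + 7 = 23.
Step 3: U_X = R1 - n1(n1+1)/2 = 23 - 6*7/2 = 23 - 21 = 2.
       U_Y = n1*n2 - U_X = 48 - 2 = 46.
Step 4: No ties, so the exact null distribution of U (based on enumerating the C(14,6) = 3003 equally likely rank assignments) gives the two-sided p-value.
Step 5: p-value = 0.002664; compare to alpha = 0.05. reject H0.

U_X = 2, p = 0.002664, reject H0 at alpha = 0.05.


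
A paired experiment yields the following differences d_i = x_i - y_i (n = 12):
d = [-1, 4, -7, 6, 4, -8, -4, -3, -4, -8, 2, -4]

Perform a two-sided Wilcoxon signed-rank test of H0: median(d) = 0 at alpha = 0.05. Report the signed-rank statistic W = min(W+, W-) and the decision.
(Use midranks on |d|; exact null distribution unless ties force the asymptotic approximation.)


Step 1: Drop any zero differences (none here) and take |d_i|.
|d| = [1, 4, 7, 6, 4, 8, 4, 3, 4, 8, 2, 4]
Step 2: Midrank |d_i| (ties get averaged ranks).
ranks: |1|->1, |4|->6, |7|->10, |6|->9, |4|->6, |8|->11.5, |4|->6, |3|->3, |4|->6, |8|->11.5, |2|->2, |4|->6
Step 3: Attach original signs; sum ranks with positive sign and with negative sign.
W+ = 6 + 9 + 6 + 2 = 23
W- = 1 + 10 + 11.5 + 6 + 3 + 6 + 11.5 + 6 = 55
(Check: W+ + W- = 78 should equal n(n+1)/2 = 78.)
Step 4: Test statistic W = min(W+, W-) = 23.
Step 5: Ties in |d|, so use the tie-corrected normal approximation.
        E[W] = n(n+1)/4 = 12*13/4 = 39.
        Tie groups: |d|=4 (t=5), |d|=8 (t=2); sum(t^3 - t) = 126.
        Var[W] = n(n+1)(2n+1)/24 - sum(t^3-t)/48 = 3900/24 - 126/48 = 159.875.
        z = (W - E[W]) / sqrt(Var[W]) = (23 - 39) / 12.6442 = -1.2654.
        Two-sided p = 2*Phi(z) = 0.205726.
Step 6: alpha = 0.05. fail to reject H0.

W+ = 23, W- = 55, W = min = 23, p = 0.205726, fail to reject H0.


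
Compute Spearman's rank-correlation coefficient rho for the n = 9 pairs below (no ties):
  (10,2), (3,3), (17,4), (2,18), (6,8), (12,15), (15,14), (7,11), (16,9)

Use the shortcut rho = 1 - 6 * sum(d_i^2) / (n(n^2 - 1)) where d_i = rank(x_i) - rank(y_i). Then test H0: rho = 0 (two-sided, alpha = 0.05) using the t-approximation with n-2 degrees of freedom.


Step 1: Rank x and y separately (midranks; no ties here).
rank(x): 10->5, 3->2, 17->9, 2->1, 6->3, 12->6, 15->7, 7->4, 16->8
rank(y): 2->1, 3->2, 4->3, 18->9, 8->4, 15->8, 14->7, 11->6, 9->5
Step 2: d_i = R_x(i) - R_y(i); compute d_i^2.
  (5-1)^2=16, (2-2)^2=0, (9-3)^2=36, (1-9)^2=64, (3-4)^2=1, (6-8)^2=4, (7-7)^2=0, (4-6)^2=4, (8-5)^2=9
sum(d^2) = 134.
Step 3: rho = 1 - 6*134 / (9*(9^2 - 1)) = 1 - 804/720 = -0.116667.
Step 4: Under H0, t = rho * sqrt((n-2)/(1-rho^2)) = -0.3108 ~ t(7).
Step 5: Two-sided p-value from the t-distribution with 7 df = 0.765008.
Step 6: alpha = 0.05. fail to reject H0.

rho = -0.1167, p = 0.765008, fail to reject H0 at alpha = 0.05.


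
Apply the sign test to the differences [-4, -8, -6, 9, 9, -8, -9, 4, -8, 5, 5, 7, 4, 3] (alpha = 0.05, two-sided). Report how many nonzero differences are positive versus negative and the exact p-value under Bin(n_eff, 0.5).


Step 1: Discard zero differences. Original n = 14; n_eff = number of nonzero differences = 14.
Nonzero differences (with sign): -4, -8, -6, +9, +9, -8, -9, +4, -8, +5, +5, +7, +4, +3
Step 2: Count signs: positive = 8, negative = 6.
Step 3: Under H0: P(positive) = 0.5, so the number of positives S ~ Bin(14, 0.5).
Step 4: Two-sided exact p-value = sum of Bin(14,0.5) probabilities at or below the observed probability = 0.790527.
Step 5: alpha = 0.05. fail to reject H0.

n_eff = 14, pos = 8, neg = 6, p = 0.790527, fail to reject H0.


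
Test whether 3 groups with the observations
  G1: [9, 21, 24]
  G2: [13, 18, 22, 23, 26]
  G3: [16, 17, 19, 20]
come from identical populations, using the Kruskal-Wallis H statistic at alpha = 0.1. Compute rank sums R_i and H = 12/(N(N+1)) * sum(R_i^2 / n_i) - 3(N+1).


Step 1: Combine all N = 12 observations and assign midranks.
sorted (value, group, rank): (9,G1,1), (13,G2,2), (16,G3,3), (17,G3,4), (18,G2,5), (19,G3,6), (20,G3,7), (21,G1,8), (22,G2,9), (23,G2,10), (24,G1,11), (26,G2,12)
Step 2: Sum ranks within each group.
R_1 = 20 (n_1 = 3)
R_2 = 38 (n_2 = 5)
R_3 = 20 (n_3 = 4)
Step 3: H = 12/(N(N+1)) * sum(R_i^2/n_i) - 3(N+1)
     = 12/(12*13) * (20^2/3 + 38^2/5 + 20^2/4) - 3*13
     = 0.076923 * 522.133 - 39
     = 1.164103.
Step 4: No ties, so H is used without correction.
Step 5: Under H0, H ~ chi^2(2); p-value = 0.558751.
Step 6: alpha = 0.1. fail to reject H0.

H = 1.1641, df = 2, p = 0.558751, fail to reject H0.


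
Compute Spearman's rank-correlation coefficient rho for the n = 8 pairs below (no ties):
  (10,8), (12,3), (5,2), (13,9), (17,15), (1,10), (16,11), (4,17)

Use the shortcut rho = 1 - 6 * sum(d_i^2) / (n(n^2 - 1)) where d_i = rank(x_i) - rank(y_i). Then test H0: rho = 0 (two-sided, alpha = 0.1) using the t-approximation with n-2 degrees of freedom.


Step 1: Rank x and y separately (midranks; no ties here).
rank(x): 10->4, 12->5, 5->3, 13->6, 17->8, 1->1, 16->7, 4->2
rank(y): 8->3, 3->2, 2->1, 9->4, 15->7, 10->5, 11->6, 17->8
Step 2: d_i = R_x(i) - R_y(i); compute d_i^2.
  (4-3)^2=1, (5-2)^2=9, (3-1)^2=4, (6-4)^2=4, (8-7)^2=1, (1-5)^2=16, (7-6)^2=1, (2-8)^2=36
sum(d^2) = 72.
Step 3: rho = 1 - 6*72 / (8*(8^2 - 1)) = 1 - 432/504 = 0.142857.
Step 4: Under H0, t = rho * sqrt((n-2)/(1-rho^2)) = 0.3536 ~ t(6).
Step 5: Two-sided p-value from the t-distribution with 6 df = 0.735765.
Step 6: alpha = 0.1. fail to reject H0.

rho = 0.1429, p = 0.735765, fail to reject H0 at alpha = 0.1.


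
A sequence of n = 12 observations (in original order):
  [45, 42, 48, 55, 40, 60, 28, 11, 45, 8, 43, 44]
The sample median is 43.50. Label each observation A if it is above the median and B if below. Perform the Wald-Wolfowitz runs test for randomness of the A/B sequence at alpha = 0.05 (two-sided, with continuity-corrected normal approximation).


Step 1: Compute median = 43.50; label A = above, B = below.
Labels in order: ABAABABBABBA  (n_A = 6, n_B = 6)
Step 2: Count runs R = 9.
Step 3: Under H0 (random ordering), E[R] = 2*n_A*n_B/(n_A+n_B) + 1 = 2*6*6/12 + 1 = 7.0000.
        Var[R] = 2*n_A*n_B*(2*n_A*n_B - n_A - n_B) / ((n_A+n_B)^2 * (n_A+n_B-1)) = 4320/1584 = 2.7273.
        SD[R] = 1.6514.
Step 4: Continuity-corrected z = (R - 0.5 - E[R]) / SD[R] = (9 - 0.5 - 7.0000) / 1.6514 = 0.9083.
Step 5: Two-sided p-value via normal approximation = 2*(1 - Phi(|z|)) = 0.363722.
Step 6: alpha = 0.05. fail to reject H0.

R = 9, z = 0.9083, p = 0.363722, fail to reject H0.


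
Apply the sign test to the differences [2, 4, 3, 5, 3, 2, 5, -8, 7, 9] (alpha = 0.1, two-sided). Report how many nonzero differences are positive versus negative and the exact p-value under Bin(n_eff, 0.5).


Step 1: Discard zero differences. Original n = 10; n_eff = number of nonzero differences = 10.
Nonzero differences (with sign): +2, +4, +3, +5, +3, +2, +5, -8, +7, +9
Step 2: Count signs: positive = 9, negative = 1.
Step 3: Under H0: P(positive) = 0.5, so the number of positives S ~ Bin(10, 0.5).
Step 4: Two-sided exact p-value = sum of Bin(10,0.5) probabilities at or below the observed probability = 0.021484.
Step 5: alpha = 0.1. reject H0.

n_eff = 10, pos = 9, neg = 1, p = 0.021484, reject H0.


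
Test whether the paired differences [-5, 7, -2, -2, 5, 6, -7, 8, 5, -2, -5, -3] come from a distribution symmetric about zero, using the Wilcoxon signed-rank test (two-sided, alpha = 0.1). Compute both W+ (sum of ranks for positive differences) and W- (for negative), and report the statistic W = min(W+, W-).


Step 1: Drop any zero differences (none here) and take |d_i|.
|d| = [5, 7, 2, 2, 5, 6, 7, 8, 5, 2, 5, 3]
Step 2: Midrank |d_i| (ties get averaged ranks).
ranks: |5|->6.5, |7|->10.5, |2|->2, |2|->2, |5|->6.5, |6|->9, |7|->10.5, |8|->12, |5|->6.5, |2|->2, |5|->6.5, |3|->4
Step 3: Attach original signs; sum ranks with positive sign and with negative sign.
W+ = 10.5 + 6.5 + 9 + 12 + 6.5 = 44.5
W- = 6.5 + 2 + 2 + 10.5 + 2 + 6.5 + 4 = 33.5
(Check: W+ + W- = 78 should equal n(n+1)/2 = 78.)
Step 4: Test statistic W = min(W+, W-) = 33.5.
Step 5: Ties in |d|, so use the tie-corrected normal approximation.
        E[W] = n(n+1)/4 = 12*13/4 = 39.
        Tie groups: |d|=2 (t=3), |d|=5 (t=4), |d|=7 (t=2); sum(t^3 - t) = 90.
        Var[W] = n(n+1)(2n+1)/24 - sum(t^3-t)/48 = 3900/24 - 90/48 = 160.625.
        z = (W - E[W]) / sqrt(Var[W]) = (33.5 - 39) / 12.6738 = -0.4340.
        Two-sided p = 2*Phi(z) = 0.664313.
Step 6: alpha = 0.1. fail to reject H0.

W+ = 44.5, W- = 33.5, W = min = 33.5, p = 0.664313, fail to reject H0.


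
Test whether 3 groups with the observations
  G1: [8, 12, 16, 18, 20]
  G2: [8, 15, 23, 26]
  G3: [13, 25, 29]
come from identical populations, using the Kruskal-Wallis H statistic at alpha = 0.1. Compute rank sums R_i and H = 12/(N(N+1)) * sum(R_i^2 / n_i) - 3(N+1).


Step 1: Combine all N = 12 observations and assign midranks.
sorted (value, group, rank): (8,G1,1.5), (8,G2,1.5), (12,G1,3), (13,G3,4), (15,G2,5), (16,G1,6), (18,G1,7), (20,G1,8), (23,G2,9), (25,G3,10), (26,G2,11), (29,G3,12)
Step 2: Sum ranks within each group.
R_1 = 25.5 (n_1 = 5)
R_2 = 26.5 (n_2 = 4)
R_3 = 26 (n_3 = 3)
Step 3: H = 12/(N(N+1)) * sum(R_i^2/n_i) - 3(N+1)
     = 12/(12*13) * (25.5^2/5 + 26.5^2/4 + 26^2/3) - 3*13
     = 0.076923 * 530.946 - 39
     = 1.841987.
Step 4: Ties present; correction factor C = 1 - 6/(12^3 - 12) = 0.996503. Corrected H = 1.841987 / 0.996503 = 1.848450.
Step 5: Under H0, H ~ chi^2(2); p-value = 0.396839.
Step 6: alpha = 0.1. fail to reject H0.

H = 1.8485, df = 2, p = 0.396839, fail to reject H0.


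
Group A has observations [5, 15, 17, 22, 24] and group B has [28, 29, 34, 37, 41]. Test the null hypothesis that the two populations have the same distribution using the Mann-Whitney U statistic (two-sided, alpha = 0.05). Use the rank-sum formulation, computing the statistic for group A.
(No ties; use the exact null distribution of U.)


Step 1: Combine and sort all 10 observations; assign midranks.
sorted (value, group): (5,X), (15,X), (17,X), (22,X), (24,X), (28,Y), (29,Y), (34,Y), (37,Y), (41,Y)
ranks: 5->1, 15->2, 17->3, 22->4, 24->5, 28->6, 29->7, 34->8, 37->9, 41->10
Step 2: Rank sum for X: R1 = 1 + 2 + 3 + 4 + 5 = 15.
Step 3: U_X = R1 - n1(n1+1)/2 = 15 - 5*6/2 = 15 - 15 = 0.
       U_Y = n1*n2 - U_X = 25 - 0 = 25.
Step 4: No ties, so the exact null distribution of U (based on enumerating the C(10,5) = 252 equally likely rank assignments) gives the two-sided p-value.
Step 5: p-value = 0.007937; compare to alpha = 0.05. reject H0.

U_X = 0, p = 0.007937, reject H0 at alpha = 0.05.


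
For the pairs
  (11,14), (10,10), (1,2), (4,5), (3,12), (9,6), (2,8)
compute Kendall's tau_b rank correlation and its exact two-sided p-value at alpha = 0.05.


Step 1: Enumerate the 21 unordered pairs (i,j) with i<j and classify each by sign(x_j-x_i) * sign(y_j-y_i).
  (1,2):dx=-1,dy=-4->C; (1,3):dx=-10,dy=-12->C; (1,4):dx=-7,dy=-9->C; (1,5):dx=-8,dy=-2->C
  (1,6):dx=-2,dy=-8->C; (1,7):dx=-9,dy=-6->C; (2,3):dx=-9,dy=-8->C; (2,4):dx=-6,dy=-5->C
  (2,5):dx=-7,dy=+2->D; (2,6):dx=-1,dy=-4->C; (2,7):dx=-8,dy=-2->C; (3,4):dx=+3,dy=+3->C
  (3,5):dx=+2,dy=+10->C; (3,6):dx=+8,dy=+4->C; (3,7):dx=+1,dy=+6->C; (4,5):dx=-1,dy=+7->D
  (4,6):dx=+5,dy=+1->C; (4,7):dx=-2,dy=+3->D; (5,6):dx=+6,dy=-6->D; (5,7):dx=-1,dy=-4->C
  (6,7):dx=-7,dy=+2->D
Step 2: C = 16, D = 5, total pairs = 21.
Step 3: tau = (C - D)/(n(n-1)/2) = (16 - 5)/21 = 0.523810.
Step 4: Exact two-sided p-value (enumerate n! = 5040 permutations of y under H0): p = 0.136111.
Step 5: alpha = 0.05. fail to reject H0.

tau_b = 0.5238 (C=16, D=5), p = 0.136111, fail to reject H0.


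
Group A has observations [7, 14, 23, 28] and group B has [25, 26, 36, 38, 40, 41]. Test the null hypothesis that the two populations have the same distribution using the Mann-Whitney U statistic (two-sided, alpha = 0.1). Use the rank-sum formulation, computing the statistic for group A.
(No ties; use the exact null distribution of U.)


Step 1: Combine and sort all 10 observations; assign midranks.
sorted (value, group): (7,X), (14,X), (23,X), (25,Y), (26,Y), (28,X), (36,Y), (38,Y), (40,Y), (41,Y)
ranks: 7->1, 14->2, 23->3, 25->4, 26->5, 28->6, 36->7, 38->8, 40->9, 41->10
Step 2: Rank sum for X: R1 = 1 + 2 + 3 + 6 = 12.
Step 3: U_X = R1 - n1(n1+1)/2 = 12 - 4*5/2 = 12 - 10 = 2.
       U_Y = n1*n2 - U_X = 24 - 2 = 22.
Step 4: No ties, so the exact null distribution of U (based on enumerating the C(10,4) = 210 equally likely rank assignments) gives the two-sided p-value.
Step 5: p-value = 0.038095; compare to alpha = 0.1. reject H0.

U_X = 2, p = 0.038095, reject H0 at alpha = 0.1.


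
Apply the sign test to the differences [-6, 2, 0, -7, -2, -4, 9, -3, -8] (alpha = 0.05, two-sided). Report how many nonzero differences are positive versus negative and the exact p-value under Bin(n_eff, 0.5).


Step 1: Discard zero differences. Original n = 9; n_eff = number of nonzero differences = 8.
Nonzero differences (with sign): -6, +2, -7, -2, -4, +9, -3, -8
Step 2: Count signs: positive = 2, negative = 6.
Step 3: Under H0: P(positive) = 0.5, so the number of positives S ~ Bin(8, 0.5).
Step 4: Two-sided exact p-value = sum of Bin(8,0.5) probabilities at or below the observed probability = 0.289062.
Step 5: alpha = 0.05. fail to reject H0.

n_eff = 8, pos = 2, neg = 6, p = 0.289062, fail to reject H0.


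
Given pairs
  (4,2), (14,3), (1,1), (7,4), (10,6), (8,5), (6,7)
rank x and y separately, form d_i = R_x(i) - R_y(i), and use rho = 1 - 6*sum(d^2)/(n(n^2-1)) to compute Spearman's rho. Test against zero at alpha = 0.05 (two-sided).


Step 1: Rank x and y separately (midranks; no ties here).
rank(x): 4->2, 14->7, 1->1, 7->4, 10->6, 8->5, 6->3
rank(y): 2->2, 3->3, 1->1, 4->4, 6->6, 5->5, 7->7
Step 2: d_i = R_x(i) - R_y(i); compute d_i^2.
  (2-2)^2=0, (7-3)^2=16, (1-1)^2=0, (4-4)^2=0, (6-6)^2=0, (5-5)^2=0, (3-7)^2=16
sum(d^2) = 32.
Step 3: rho = 1 - 6*32 / (7*(7^2 - 1)) = 1 - 192/336 = 0.428571.
Step 4: Under H0, t = rho * sqrt((n-2)/(1-rho^2)) = 1.0607 ~ t(5).
Step 5: Two-sided p-value from the t-distribution with 5 df = 0.337368.
Step 6: alpha = 0.05. fail to reject H0.

rho = 0.4286, p = 0.337368, fail to reject H0 at alpha = 0.05.


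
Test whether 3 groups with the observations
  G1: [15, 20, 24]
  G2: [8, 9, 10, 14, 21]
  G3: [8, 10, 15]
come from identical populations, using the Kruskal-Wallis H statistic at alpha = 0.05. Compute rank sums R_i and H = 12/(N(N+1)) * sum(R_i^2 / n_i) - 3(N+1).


Step 1: Combine all N = 11 observations and assign midranks.
sorted (value, group, rank): (8,G2,1.5), (8,G3,1.5), (9,G2,3), (10,G2,4.5), (10,G3,4.5), (14,G2,6), (15,G1,7.5), (15,G3,7.5), (20,G1,9), (21,G2,10), (24,G1,11)
Step 2: Sum ranks within each group.
R_1 = 27.5 (n_1 = 3)
R_2 = 25 (n_2 = 5)
R_3 = 13.5 (n_3 = 3)
Step 3: H = 12/(N(N+1)) * sum(R_i^2/n_i) - 3(N+1)
     = 12/(11*12) * (27.5^2/3 + 25^2/5 + 13.5^2/3) - 3*12
     = 0.090909 * 437.833 - 36
     = 3.803030.
Step 4: Ties present; correction factor C = 1 - 18/(11^3 - 11) = 0.986364. Corrected H = 3.803030 / 0.986364 = 3.855607.
Step 5: Under H0, H ~ chi^2(2); p-value = 0.145467.
Step 6: alpha = 0.05. fail to reject H0.

H = 3.8556, df = 2, p = 0.145467, fail to reject H0.


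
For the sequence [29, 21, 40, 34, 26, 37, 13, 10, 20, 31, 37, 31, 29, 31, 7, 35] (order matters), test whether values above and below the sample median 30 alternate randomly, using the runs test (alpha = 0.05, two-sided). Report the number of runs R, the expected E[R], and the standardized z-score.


Step 1: Compute median = 30; label A = above, B = below.
Labels in order: BBAABABBBAAABABA  (n_A = 8, n_B = 8)
Step 2: Count runs R = 10.
Step 3: Under H0 (random ordering), E[R] = 2*n_A*n_B/(n_A+n_B) + 1 = 2*8*8/16 + 1 = 9.0000.
        Var[R] = 2*n_A*n_B*(2*n_A*n_B - n_A - n_B) / ((n_A+n_B)^2 * (n_A+n_B-1)) = 14336/3840 = 3.7333.
        SD[R] = 1.9322.
Step 4: Continuity-corrected z = (R - 0.5 - E[R]) / SD[R] = (10 - 0.5 - 9.0000) / 1.9322 = 0.2588.
Step 5: Two-sided p-value via normal approximation = 2*(1 - Phi(|z|)) = 0.795809.
Step 6: alpha = 0.05. fail to reject H0.

R = 10, z = 0.2588, p = 0.795809, fail to reject H0.


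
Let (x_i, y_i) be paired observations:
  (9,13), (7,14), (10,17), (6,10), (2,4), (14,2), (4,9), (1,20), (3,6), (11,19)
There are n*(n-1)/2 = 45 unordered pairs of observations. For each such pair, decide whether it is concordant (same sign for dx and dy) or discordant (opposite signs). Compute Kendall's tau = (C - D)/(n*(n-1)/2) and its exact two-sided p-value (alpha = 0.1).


Step 1: Enumerate the 45 unordered pairs (i,j) with i<j and classify each by sign(x_j-x_i) * sign(y_j-y_i).
  (1,2):dx=-2,dy=+1->D; (1,3):dx=+1,dy=+4->C; (1,4):dx=-3,dy=-3->C; (1,5):dx=-7,dy=-9->C
  (1,6):dx=+5,dy=-11->D; (1,7):dx=-5,dy=-4->C; (1,8):dx=-8,dy=+7->D; (1,9):dx=-6,dy=-7->C
  (1,10):dx=+2,dy=+6->C; (2,3):dx=+3,dy=+3->C; (2,4):dx=-1,dy=-4->C; (2,5):dx=-5,dy=-10->C
  (2,6):dx=+7,dy=-12->D; (2,7):dx=-3,dy=-5->C; (2,8):dx=-6,dy=+6->D; (2,9):dx=-4,dy=-8->C
  (2,10):dx=+4,dy=+5->C; (3,4):dx=-4,dy=-7->C; (3,5):dx=-8,dy=-13->C; (3,6):dx=+4,dy=-15->D
  (3,7):dx=-6,dy=-8->C; (3,8):dx=-9,dy=+3->D; (3,9):dx=-7,dy=-11->C; (3,10):dx=+1,dy=+2->C
  (4,5):dx=-4,dy=-6->C; (4,6):dx=+8,dy=-8->D; (4,7):dx=-2,dy=-1->C; (4,8):dx=-5,dy=+10->D
  (4,9):dx=-3,dy=-4->C; (4,10):dx=+5,dy=+9->C; (5,6):dx=+12,dy=-2->D; (5,7):dx=+2,dy=+5->C
  (5,8):dx=-1,dy=+16->D; (5,9):dx=+1,dy=+2->C; (5,10):dx=+9,dy=+15->C; (6,7):dx=-10,dy=+7->D
  (6,8):dx=-13,dy=+18->D; (6,9):dx=-11,dy=+4->D; (6,10):dx=-3,dy=+17->D; (7,8):dx=-3,dy=+11->D
  (7,9):dx=-1,dy=-3->C; (7,10):dx=+7,dy=+10->C; (8,9):dx=+2,dy=-14->D; (8,10):dx=+10,dy=-1->D
  (9,10):dx=+8,dy=+13->C
Step 2: C = 27, D = 18, total pairs = 45.
Step 3: tau = (C - D)/(n(n-1)/2) = (27 - 18)/45 = 0.200000.
Step 4: Exact two-sided p-value (enumerate n! = 3628800 permutations of y under H0): p = 0.484313.
Step 5: alpha = 0.1. fail to reject H0.

tau_b = 0.2000 (C=27, D=18), p = 0.484313, fail to reject H0.
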